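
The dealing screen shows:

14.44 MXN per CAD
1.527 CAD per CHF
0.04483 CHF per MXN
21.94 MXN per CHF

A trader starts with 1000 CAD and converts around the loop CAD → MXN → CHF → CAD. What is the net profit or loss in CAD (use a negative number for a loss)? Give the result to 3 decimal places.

-11.504

1000 CAD × 14.44 = 14440 MXN
14440 MXN × 0.04483 = 647.3452 CHF
647.3452 CHF × 1.527 = 988.4961204 CAD
Net change: 988.4961204 − 1000 = -11.5038796 CAD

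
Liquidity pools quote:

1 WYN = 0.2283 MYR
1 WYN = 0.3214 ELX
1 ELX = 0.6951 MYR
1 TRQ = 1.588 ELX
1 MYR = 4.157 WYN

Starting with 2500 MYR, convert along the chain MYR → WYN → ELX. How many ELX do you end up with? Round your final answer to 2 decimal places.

2500 MYR × 4.157 = 10392.5 WYN
10392.5 WYN × 0.3214 = 3340.1495 ELX

3340.15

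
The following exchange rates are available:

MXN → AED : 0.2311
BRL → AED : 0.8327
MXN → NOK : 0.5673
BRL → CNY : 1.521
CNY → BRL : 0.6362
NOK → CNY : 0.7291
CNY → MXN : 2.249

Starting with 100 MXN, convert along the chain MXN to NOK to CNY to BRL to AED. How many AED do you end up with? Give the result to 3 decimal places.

100 MXN × 0.5673 = 56.73 NOK
56.73 NOK × 0.7291 = 41.361843 CNY
41.361843 CNY × 0.6362 = 26.3144045166 BRL
26.3144045166 BRL × 0.8327 = 21.91200464097282 AED

21.912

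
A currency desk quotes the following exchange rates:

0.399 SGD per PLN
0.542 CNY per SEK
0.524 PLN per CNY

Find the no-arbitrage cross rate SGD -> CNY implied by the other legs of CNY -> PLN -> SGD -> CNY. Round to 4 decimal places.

4.7829

Known legs of the cycle: 0.524 × 0.399 = 0.209076
For no arbitrage the full-cycle product must be 1, so the missing rate is 1 / 0.209076 ≈ 4.782950.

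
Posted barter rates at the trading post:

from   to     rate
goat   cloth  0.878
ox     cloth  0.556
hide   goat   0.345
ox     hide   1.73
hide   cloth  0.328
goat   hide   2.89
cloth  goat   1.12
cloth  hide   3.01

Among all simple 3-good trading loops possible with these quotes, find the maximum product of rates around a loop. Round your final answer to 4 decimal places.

goat→hide→cloth→goat: 2.89 × 0.328 × 1.12 = 1.06167
goat→cloth→hide→goat: 0.878 × 3.01 × 0.345 = 0.91176
Maximum is goat→hide→cloth→goat at 1.0617; arbitrage exists.

1.0617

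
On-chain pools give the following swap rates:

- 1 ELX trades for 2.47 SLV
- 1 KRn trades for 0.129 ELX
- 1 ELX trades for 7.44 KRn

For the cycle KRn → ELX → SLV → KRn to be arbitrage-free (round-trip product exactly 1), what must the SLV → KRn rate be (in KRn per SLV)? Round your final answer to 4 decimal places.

3.1384

Known legs of the cycle: 0.129 × 2.47 = 0.31863
For no arbitrage the full-cycle product must be 1, so the missing rate is 1 / 0.31863 ≈ 3.138436.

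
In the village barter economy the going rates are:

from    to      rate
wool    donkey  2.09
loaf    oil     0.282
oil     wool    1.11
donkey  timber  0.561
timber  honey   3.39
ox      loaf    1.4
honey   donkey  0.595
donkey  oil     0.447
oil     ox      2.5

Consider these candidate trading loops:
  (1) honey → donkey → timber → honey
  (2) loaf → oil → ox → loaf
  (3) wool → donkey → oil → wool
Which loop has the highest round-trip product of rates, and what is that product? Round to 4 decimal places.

1.1316

(1) 0.595 × 0.561 × 3.39 = 1.13157
(2) 0.282 × 2.5 × 1.4 = 0.98700
(3) 2.09 × 0.447 × 1.11 = 1.03700
Highest is cycle (1) at 1.1316 (>1, arbitrage).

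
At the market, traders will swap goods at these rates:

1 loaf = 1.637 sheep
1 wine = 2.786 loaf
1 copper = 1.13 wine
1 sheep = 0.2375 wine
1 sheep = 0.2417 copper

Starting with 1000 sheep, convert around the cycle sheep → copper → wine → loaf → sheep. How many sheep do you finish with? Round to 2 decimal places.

1000 sheep × 0.2417 = 241.7 copper
241.7 copper × 1.13 = 273.121 wine
273.121 wine × 2.786 = 760.915106 loaf
760.915106 loaf × 1.637 = 1245.618028522 sheep

1245.62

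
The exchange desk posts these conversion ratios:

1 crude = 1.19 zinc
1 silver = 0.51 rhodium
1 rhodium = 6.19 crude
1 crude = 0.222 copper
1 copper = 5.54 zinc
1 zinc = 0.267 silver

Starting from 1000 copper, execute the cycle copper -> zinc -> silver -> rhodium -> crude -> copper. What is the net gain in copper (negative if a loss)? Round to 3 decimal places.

1000 copper × 5.54 = 5540 zinc
5540 zinc × 0.267 = 1479.18 silver
1479.18 silver × 0.51 = 754.3818 rhodium
754.3818 rhodium × 6.19 = 4669.623342 crude
4669.623342 crude × 0.222 = 1036.656381924 copper
Net change: 1036.656381924 − 1000 = 36.656381924 copper

36.656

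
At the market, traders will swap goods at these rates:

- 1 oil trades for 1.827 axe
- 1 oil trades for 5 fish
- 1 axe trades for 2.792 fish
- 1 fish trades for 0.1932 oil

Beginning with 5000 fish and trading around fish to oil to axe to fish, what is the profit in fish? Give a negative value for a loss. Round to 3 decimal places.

5000 fish × 0.1932 = 966 oil
966 oil × 1.827 = 1764.882 axe
1764.882 axe × 2.792 = 4927.550544 fish
Net change: 4927.550544 − 5000 = -72.449456 fish

-72.449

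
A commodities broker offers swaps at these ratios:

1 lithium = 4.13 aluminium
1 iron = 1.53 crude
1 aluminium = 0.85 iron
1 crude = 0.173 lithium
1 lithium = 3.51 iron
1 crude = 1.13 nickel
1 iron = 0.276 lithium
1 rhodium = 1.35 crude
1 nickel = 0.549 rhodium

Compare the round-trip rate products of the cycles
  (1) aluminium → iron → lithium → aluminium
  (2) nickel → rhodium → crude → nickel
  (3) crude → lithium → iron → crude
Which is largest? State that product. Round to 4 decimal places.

0.9689

(1) 0.85 × 0.276 × 4.13 = 0.96890
(2) 0.549 × 1.35 × 1.13 = 0.83750
(3) 0.173 × 3.51 × 1.53 = 0.92906
Highest is cycle (1) at 0.9689 (≤1, no arbitrage).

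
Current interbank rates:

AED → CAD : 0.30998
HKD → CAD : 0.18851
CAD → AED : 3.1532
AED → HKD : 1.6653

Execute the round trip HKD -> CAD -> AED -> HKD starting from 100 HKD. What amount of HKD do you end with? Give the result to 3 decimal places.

100 HKD × 0.18851 = 18.851 CAD
18.851 CAD × 3.1532 = 59.4409732 AED
59.4409732 AED × 1.6653 = 98.98705266996 HKD

98.987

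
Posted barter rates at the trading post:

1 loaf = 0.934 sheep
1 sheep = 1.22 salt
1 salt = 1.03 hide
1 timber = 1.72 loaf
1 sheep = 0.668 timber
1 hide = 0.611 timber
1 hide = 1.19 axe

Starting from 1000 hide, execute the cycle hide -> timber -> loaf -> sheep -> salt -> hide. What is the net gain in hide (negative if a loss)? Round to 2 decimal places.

1000 hide × 0.611 = 611 timber
611 timber × 1.72 = 1050.92 loaf
1050.92 loaf × 0.934 = 981.55928 sheep
981.55928 sheep × 1.22 = 1197.5023216 salt
1197.5023216 salt × 1.03 = 1233.427391248 hide
Net change: 1233.427391248 − 1000 = 233.427391248 hide

233.43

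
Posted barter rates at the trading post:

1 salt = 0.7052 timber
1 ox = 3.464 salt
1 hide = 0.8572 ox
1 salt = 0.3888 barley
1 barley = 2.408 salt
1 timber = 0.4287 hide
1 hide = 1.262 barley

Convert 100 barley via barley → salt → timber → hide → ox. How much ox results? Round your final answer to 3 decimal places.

62.403

100 barley × 2.408 = 240.8 salt
240.8 salt × 0.7052 = 169.81216 timber
169.81216 timber × 0.4287 = 72.798472992 hide
72.798472992 hide × 0.8572 = 62.4028510487424 ox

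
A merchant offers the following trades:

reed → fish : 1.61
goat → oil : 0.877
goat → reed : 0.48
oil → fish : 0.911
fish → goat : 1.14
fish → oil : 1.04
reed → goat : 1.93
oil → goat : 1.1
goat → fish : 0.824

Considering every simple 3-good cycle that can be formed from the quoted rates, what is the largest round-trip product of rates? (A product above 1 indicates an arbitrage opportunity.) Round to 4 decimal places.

fish→oil→goat→fish: 1.04 × 1.1 × 0.824 = 0.94266
fish→goat→oil→fish: 1.14 × 0.877 × 0.911 = 0.91080
fish→goat→reed→fish: 1.14 × 0.48 × 1.61 = 0.88099
Maximum is fish→oil→goat→fish at 0.9427; no arbitrage — every cycle loses value.

0.9427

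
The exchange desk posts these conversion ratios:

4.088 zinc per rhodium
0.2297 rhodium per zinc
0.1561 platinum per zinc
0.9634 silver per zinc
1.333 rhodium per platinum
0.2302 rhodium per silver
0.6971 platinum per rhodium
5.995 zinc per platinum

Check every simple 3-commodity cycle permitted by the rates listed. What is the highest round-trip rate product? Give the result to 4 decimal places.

zinc→rhodium→platinum→zinc: 0.2297 × 0.6971 × 5.995 = 0.95994
zinc→silver→rhodium→zinc: 0.9634 × 0.2302 × 4.088 = 0.90661
zinc→platinum→rhodium→zinc: 0.1561 × 1.333 × 4.088 = 0.85064
Maximum is zinc→rhodium→platinum→zinc at 0.9599; no arbitrage — every cycle loses value.

0.9599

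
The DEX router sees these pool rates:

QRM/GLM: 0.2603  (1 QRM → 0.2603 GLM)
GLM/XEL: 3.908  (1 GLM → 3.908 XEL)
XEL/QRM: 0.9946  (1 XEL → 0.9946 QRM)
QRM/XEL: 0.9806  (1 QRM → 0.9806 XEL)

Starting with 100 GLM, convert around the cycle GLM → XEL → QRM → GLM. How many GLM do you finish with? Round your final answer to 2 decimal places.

101.18

100 GLM × 3.908 = 390.8 XEL
390.8 XEL × 0.9946 = 388.68968 QRM
388.68968 QRM × 0.2603 = 101.175923704 GLM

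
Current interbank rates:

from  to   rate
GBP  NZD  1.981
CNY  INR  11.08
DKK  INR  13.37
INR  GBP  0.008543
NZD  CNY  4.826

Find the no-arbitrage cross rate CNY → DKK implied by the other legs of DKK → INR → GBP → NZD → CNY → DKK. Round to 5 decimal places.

Known legs of the cycle: 13.37 × 0.008543 × 1.981 × 4.826 = 1.09197729089246
For no arbitrage the full-cycle product must be 1, so the missing rate is 1 / 1.09197729089246 ≈ 0.9157700.

0.91577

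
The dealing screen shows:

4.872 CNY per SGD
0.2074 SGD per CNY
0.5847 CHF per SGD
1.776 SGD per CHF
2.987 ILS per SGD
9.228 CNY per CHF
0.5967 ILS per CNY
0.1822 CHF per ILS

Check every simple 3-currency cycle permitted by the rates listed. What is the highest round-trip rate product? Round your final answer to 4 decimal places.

1.1190

CHF→CNY→SGD→CHF: 9.228 × 0.2074 × 0.5847 = 1.11905
CHF→CNY→ILS→CHF: 9.228 × 0.5967 × 0.1822 = 1.00326
CHF→SGD→ILS→CHF: 1.776 × 2.987 × 0.1822 = 0.96655
Maximum is CHF→CNY→SGD→CHF at 1.1190; arbitrage exists.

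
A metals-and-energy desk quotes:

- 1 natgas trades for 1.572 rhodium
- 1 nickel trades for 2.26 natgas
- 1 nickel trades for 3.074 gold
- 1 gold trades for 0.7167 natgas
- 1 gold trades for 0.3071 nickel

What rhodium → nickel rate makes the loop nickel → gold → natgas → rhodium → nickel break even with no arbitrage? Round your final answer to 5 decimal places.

Known legs of the cycle: 3.074 × 0.7167 × 1.572 = 3.4633294776
For no arbitrage the full-cycle product must be 1, so the missing rate is 1 / 3.4633294776 ≈ 0.2887395.

0.28874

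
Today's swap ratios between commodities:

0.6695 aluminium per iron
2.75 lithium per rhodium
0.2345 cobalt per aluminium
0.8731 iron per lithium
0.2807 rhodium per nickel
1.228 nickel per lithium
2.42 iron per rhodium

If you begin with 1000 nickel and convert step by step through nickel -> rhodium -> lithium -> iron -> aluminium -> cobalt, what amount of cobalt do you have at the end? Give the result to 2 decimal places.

105.81

1000 nickel × 0.2807 = 280.7 rhodium
280.7 rhodium × 2.75 = 771.925 lithium
771.925 lithium × 0.8731 = 673.9677175 iron
673.9677175 iron × 0.6695 = 451.22138686625 aluminium
451.22138686625 aluminium × 0.2345 = 105.811415220135625 cobalt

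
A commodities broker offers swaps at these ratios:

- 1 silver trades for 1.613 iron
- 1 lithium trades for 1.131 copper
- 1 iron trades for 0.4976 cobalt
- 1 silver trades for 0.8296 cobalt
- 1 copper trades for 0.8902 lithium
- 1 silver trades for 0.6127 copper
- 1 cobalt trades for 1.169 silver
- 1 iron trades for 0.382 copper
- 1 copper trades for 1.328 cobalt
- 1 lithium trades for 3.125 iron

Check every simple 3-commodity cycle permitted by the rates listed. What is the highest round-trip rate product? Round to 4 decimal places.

1.0627

copper→lithium→iron→copper: 0.8902 × 3.125 × 0.382 = 1.06268
silver→copper→cobalt→silver: 0.6127 × 1.328 × 1.169 = 0.95118
silver→iron→cobalt→silver: 1.613 × 0.4976 × 1.169 = 0.93827
Maximum is copper→lithium→iron→copper at 1.0627; arbitrage exists.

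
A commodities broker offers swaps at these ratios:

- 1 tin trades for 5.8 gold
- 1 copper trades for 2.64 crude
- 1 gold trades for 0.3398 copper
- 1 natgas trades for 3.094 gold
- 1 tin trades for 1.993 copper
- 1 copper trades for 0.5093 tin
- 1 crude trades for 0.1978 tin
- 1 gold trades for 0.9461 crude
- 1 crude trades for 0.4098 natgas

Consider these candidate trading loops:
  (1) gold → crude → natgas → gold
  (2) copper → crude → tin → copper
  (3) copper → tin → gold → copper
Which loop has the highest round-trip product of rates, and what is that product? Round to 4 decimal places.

1.1996

(1) 0.9461 × 0.4098 × 3.094 = 1.19958
(2) 2.64 × 0.1978 × 1.993 = 1.04073
(3) 0.5093 × 5.8 × 0.3398 = 1.00375
Highest is cycle (1) at 1.1996 (>1, arbitrage).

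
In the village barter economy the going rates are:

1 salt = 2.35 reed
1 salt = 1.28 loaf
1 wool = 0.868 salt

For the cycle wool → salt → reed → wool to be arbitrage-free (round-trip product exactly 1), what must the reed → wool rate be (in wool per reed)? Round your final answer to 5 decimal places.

Known legs of the cycle: 0.868 × 2.35 = 2.0398
For no arbitrage the full-cycle product must be 1, so the missing rate is 1 / 2.0398 ≈ 0.4902441.

0.49024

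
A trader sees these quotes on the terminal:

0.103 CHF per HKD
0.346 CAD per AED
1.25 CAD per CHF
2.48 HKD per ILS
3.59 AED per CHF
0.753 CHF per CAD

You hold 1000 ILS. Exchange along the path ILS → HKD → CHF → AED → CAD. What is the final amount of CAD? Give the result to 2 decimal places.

1000 ILS × 2.48 = 2480 HKD
2480 HKD × 0.103 = 255.44 CHF
255.44 CHF × 3.59 = 917.0296 AED
917.0296 AED × 0.346 = 317.2922416 CAD

317.29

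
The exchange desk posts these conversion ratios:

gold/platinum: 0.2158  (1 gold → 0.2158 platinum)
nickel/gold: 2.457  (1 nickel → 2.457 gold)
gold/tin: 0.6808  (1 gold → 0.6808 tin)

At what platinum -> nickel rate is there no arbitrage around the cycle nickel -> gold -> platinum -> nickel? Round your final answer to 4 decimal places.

1.8860

Known legs of the cycle: 2.457 × 0.2158 = 0.5302206
For no arbitrage the full-cycle product must be 1, so the missing rate is 1 / 0.5302206 ≈ 1.886007.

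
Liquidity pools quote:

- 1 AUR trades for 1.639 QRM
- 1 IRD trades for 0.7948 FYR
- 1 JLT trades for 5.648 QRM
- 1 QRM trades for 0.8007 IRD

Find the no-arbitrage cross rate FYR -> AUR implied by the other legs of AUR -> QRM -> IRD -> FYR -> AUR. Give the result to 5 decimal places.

Known legs of the cycle: 1.639 × 0.8007 × 0.7948 = 1.04305363404
For no arbitrage the full-cycle product must be 1, so the missing rate is 1 / 1.04305363404 ≈ 0.9587235.

0.95872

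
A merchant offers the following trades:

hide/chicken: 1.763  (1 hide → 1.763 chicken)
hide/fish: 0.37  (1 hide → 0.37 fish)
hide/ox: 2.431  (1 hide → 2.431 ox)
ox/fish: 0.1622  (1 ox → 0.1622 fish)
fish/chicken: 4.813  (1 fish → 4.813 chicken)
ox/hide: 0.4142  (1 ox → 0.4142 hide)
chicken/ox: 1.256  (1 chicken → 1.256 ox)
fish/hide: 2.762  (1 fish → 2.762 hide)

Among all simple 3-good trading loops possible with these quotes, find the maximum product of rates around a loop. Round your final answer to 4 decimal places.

fish→hide→ox→fish: 2.762 × 2.431 × 0.1622 = 1.08908
fish→chicken→ox→fish: 4.813 × 1.256 × 0.1622 = 0.98052
ox→hide→chicken→ox: 0.4142 × 1.763 × 1.256 = 0.91717
Maximum is fish→hide→ox→fish at 1.0891; arbitrage exists.

1.0891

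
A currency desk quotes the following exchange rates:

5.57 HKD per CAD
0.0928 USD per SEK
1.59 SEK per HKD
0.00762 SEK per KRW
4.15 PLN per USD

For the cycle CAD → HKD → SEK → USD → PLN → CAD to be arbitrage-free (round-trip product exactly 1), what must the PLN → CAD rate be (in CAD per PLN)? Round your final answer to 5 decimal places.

0.29319

Known legs of the cycle: 5.57 × 1.59 × 0.0928 × 4.15 = 3.410738256
For no arbitrage the full-cycle product must be 1, so the missing rate is 1 / 3.410738256 ≈ 0.2931917.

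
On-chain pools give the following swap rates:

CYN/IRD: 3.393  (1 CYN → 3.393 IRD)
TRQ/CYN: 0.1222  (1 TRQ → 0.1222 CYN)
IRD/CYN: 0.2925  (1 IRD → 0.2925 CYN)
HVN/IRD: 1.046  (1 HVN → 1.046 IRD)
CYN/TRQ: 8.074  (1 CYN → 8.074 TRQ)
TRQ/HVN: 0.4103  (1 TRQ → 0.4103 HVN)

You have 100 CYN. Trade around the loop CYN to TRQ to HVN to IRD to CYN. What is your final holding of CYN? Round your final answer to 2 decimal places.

101.36

100 CYN × 8.074 = 807.4 TRQ
807.4 TRQ × 0.4103 = 331.27622 HVN
331.27622 HVN × 1.046 = 346.51492612 IRD
346.51492612 IRD × 0.2925 = 101.3556158901 CYN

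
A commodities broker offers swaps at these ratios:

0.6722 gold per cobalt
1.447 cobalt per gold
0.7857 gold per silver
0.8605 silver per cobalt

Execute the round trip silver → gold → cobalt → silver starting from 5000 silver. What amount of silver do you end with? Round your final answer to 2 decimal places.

4891.55

5000 silver × 0.7857 = 3928.5 gold
3928.5 gold × 1.447 = 5684.5395 cobalt
5684.5395 cobalt × 0.8605 = 4891.54623975 silver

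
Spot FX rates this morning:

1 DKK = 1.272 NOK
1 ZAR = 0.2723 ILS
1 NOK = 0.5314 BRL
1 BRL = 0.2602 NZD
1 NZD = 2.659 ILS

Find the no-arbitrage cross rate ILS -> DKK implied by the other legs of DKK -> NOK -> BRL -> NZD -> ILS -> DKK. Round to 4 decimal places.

Known legs of the cycle: 1.272 × 0.5314 × 0.2602 × 2.659 = 0.46766437798944
For no arbitrage the full-cycle product must be 1, so the missing rate is 1 / 0.46766437798944 ≈ 2.138286.

2.1383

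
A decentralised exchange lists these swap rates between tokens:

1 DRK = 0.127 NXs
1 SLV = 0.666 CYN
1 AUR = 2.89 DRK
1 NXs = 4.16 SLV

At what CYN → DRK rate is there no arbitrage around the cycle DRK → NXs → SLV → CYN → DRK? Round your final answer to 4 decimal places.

2.8420

Known legs of the cycle: 0.127 × 4.16 × 0.666 = 0.35186112
For no arbitrage the full-cycle product must be 1, so the missing rate is 1 / 0.35186112 ≈ 2.842030.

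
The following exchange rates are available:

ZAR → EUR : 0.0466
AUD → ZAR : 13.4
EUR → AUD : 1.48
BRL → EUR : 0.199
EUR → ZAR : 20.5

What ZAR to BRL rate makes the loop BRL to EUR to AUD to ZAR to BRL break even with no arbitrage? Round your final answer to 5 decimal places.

Known legs of the cycle: 0.199 × 1.48 × 13.4 = 3.946568
For no arbitrage the full-cycle product must be 1, so the missing rate is 1 / 3.946568 ≈ 0.2533847.

0.25338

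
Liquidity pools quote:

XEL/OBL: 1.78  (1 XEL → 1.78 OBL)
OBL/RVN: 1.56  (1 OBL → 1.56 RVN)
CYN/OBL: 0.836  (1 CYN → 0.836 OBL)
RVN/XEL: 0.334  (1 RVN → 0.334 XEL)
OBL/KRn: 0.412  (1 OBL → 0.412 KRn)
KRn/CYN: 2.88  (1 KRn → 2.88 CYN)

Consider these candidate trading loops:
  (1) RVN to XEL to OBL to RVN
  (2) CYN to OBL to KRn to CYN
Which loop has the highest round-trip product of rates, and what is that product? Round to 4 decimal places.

0.9920

(1) 0.334 × 1.78 × 1.56 = 0.92745
(2) 0.836 × 0.412 × 2.88 = 0.99196
Highest is cycle (2) at 0.9920 (≤1, no arbitrage).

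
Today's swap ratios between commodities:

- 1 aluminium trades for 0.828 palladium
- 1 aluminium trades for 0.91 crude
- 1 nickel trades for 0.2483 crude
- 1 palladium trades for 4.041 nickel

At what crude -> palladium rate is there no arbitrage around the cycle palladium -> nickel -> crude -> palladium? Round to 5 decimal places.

0.99663

Known legs of the cycle: 4.041 × 0.2483 = 1.0033803
For no arbitrage the full-cycle product must be 1, so the missing rate is 1 / 1.0033803 ≈ 0.9966311.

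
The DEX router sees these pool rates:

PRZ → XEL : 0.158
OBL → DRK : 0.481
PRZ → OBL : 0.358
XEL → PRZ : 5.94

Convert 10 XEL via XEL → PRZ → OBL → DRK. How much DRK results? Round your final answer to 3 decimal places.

10 XEL × 5.94 = 59.4 PRZ
59.4 PRZ × 0.358 = 21.2652 OBL
21.2652 OBL × 0.481 = 10.2285612 DRK

10.229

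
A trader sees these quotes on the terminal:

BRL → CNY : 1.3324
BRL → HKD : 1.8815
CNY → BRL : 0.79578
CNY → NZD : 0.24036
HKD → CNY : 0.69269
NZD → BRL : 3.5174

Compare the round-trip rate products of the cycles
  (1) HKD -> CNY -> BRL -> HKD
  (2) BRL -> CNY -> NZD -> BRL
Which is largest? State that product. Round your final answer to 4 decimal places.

(1) 0.69269 × 0.79578 × 1.8815 = 1.03714
(2) 1.3324 × 0.24036 × 3.5174 = 1.12647
Highest is cycle (2) at 1.1265 (>1, arbitrage).

1.1265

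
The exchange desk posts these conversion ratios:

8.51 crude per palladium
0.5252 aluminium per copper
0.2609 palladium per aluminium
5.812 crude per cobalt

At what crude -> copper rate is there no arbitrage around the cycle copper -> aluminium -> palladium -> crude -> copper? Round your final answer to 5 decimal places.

Known legs of the cycle: 0.5252 × 0.2609 × 8.51 = 1.1660800268
For no arbitrage the full-cycle product must be 1, so the missing rate is 1 / 1.1660800268 ≈ 0.8575741.

0.85757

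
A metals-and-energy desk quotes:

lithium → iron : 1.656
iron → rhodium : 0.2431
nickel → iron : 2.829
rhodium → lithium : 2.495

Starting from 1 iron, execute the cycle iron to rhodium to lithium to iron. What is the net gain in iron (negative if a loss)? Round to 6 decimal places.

1 iron × 0.2431 = 0.2431 rhodium
0.2431 rhodium × 2.495 = 0.6065345 lithium
0.6065345 lithium × 1.656 = 1.004421132 iron
Net change: 1.004421132 − 1 = 0.004421132 iron

0.004421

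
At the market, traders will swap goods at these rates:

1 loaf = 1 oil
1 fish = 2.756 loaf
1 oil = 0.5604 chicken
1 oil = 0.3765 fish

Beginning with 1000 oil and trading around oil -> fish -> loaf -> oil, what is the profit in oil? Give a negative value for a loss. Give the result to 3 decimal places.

1000 oil × 0.3765 = 376.5 fish
376.5 fish × 2.756 = 1037.634 loaf
1037.634 loaf × 1 = 1037.634 oil
Net change: 1037.634 − 1000 = 37.634 oil

37.634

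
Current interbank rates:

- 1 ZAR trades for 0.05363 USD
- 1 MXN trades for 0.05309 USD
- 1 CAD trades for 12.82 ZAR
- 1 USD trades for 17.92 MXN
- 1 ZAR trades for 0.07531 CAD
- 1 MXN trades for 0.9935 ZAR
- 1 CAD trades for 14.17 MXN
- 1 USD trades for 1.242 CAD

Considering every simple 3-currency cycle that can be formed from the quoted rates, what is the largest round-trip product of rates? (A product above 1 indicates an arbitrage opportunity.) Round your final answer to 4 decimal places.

1.0602

ZAR→CAD→MXN→ZAR: 0.07531 × 14.17 × 0.9935 = 1.06021
USD→MXN→ZAR→USD: 17.92 × 0.9935 × 0.05363 = 0.95480
USD→CAD→MXN→USD: 1.242 × 14.17 × 0.05309 = 0.93434
USD→CAD→ZAR→USD: 1.242 × 12.82 × 0.05363 = 0.85392
Maximum is ZAR→CAD→MXN→ZAR at 1.0602; arbitrage exists.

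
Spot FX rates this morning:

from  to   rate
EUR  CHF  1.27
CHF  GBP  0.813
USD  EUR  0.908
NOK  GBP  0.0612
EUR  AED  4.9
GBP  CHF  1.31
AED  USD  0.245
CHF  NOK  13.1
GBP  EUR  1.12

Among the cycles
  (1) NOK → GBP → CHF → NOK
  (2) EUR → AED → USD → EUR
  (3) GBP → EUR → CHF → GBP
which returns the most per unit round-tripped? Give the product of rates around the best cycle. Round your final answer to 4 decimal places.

(1) 0.0612 × 1.31 × 13.1 = 1.05025
(2) 4.9 × 0.245 × 0.908 = 1.09005
(3) 1.12 × 1.27 × 0.813 = 1.15641
Highest is cycle (3) at 1.1564 (>1, arbitrage).

1.1564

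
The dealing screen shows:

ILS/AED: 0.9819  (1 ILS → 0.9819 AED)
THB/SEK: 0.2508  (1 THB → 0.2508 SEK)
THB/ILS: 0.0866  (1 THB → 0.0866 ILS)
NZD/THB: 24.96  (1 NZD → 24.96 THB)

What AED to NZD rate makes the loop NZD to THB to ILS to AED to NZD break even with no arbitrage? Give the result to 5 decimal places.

Known legs of the cycle: 24.96 × 0.0866 × 0.9819 = 2.1224121984
For no arbitrage the full-cycle product must be 1, so the missing rate is 1 / 2.1224121984 ≈ 0.4711620.

0.47116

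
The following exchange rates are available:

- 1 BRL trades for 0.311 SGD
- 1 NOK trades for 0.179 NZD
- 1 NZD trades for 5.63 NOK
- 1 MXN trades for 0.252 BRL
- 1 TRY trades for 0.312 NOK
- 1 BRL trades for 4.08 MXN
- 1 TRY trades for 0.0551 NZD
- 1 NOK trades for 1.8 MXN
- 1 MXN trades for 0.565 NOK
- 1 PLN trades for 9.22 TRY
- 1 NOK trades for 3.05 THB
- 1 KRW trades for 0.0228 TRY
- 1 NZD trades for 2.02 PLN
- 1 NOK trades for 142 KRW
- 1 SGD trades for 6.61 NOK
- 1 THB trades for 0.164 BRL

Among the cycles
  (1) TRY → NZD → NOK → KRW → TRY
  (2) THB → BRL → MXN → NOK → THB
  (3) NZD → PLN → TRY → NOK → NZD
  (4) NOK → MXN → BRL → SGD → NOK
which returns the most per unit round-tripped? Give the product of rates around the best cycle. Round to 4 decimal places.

1.1531

(1) 0.0551 × 5.63 × 142 × 0.0228 = 1.00435
(2) 0.164 × 4.08 × 0.565 × 3.05 = 1.15306
(3) 2.02 × 9.22 × 0.312 × 0.179 = 1.04014
(4) 1.8 × 0.252 × 0.311 × 6.61 = 0.93247
Highest is cycle (2) at 1.1531 (>1, arbitrage).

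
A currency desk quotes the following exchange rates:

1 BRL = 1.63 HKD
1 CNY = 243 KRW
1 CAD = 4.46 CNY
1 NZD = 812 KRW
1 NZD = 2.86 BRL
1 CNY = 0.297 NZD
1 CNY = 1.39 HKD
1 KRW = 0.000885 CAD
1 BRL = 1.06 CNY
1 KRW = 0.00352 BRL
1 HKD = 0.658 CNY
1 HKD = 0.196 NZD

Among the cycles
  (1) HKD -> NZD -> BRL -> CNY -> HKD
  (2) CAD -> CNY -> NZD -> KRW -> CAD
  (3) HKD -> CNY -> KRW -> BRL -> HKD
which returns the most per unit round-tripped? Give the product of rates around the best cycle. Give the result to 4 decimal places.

0.9519

(1) 0.196 × 2.86 × 1.06 × 1.39 = 0.82593
(2) 4.46 × 0.297 × 812 × 0.000885 = 0.95190
(3) 0.658 × 243 × 0.00352 × 1.63 = 0.91741
Highest is cycle (2) at 0.9519 (≤1, no arbitrage).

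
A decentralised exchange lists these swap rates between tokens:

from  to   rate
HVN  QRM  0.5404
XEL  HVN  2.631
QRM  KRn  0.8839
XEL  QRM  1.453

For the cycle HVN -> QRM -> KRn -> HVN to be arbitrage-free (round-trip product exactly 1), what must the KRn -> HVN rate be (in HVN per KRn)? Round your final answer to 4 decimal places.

Known legs of the cycle: 0.5404 × 0.8839 = 0.47765956
For no arbitrage the full-cycle product must be 1, so the missing rate is 1 / 0.47765956 ≈ 2.093541.

2.0935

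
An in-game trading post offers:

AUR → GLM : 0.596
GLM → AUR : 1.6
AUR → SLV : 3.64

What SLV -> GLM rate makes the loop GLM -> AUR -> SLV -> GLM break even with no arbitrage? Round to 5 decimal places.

0.17170

Known legs of the cycle: 1.6 × 3.64 = 5.824
For no arbitrage the full-cycle product must be 1, so the missing rate is 1 / 5.824 ≈ 0.1717033.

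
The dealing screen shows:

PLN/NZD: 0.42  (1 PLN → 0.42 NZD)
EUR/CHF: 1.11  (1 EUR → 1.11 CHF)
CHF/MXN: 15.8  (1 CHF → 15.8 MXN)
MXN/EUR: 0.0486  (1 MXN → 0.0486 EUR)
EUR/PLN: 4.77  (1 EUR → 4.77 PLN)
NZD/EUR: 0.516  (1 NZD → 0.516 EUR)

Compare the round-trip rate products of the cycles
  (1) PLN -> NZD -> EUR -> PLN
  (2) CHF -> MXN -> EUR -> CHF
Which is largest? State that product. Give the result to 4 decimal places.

1.0338

(1) 0.42 × 0.516 × 4.77 = 1.03375
(2) 15.8 × 0.0486 × 1.11 = 0.85235
Highest is cycle (1) at 1.0338 (>1, arbitrage).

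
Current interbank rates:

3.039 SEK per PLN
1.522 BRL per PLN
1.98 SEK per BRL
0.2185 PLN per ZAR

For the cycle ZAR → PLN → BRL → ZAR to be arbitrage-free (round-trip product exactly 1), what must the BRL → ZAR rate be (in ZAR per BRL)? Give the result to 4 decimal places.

3.0070

Known legs of the cycle: 0.2185 × 1.522 = 0.332557
For no arbitrage the full-cycle product must be 1, so the missing rate is 1 / 0.332557 ≈ 3.007003.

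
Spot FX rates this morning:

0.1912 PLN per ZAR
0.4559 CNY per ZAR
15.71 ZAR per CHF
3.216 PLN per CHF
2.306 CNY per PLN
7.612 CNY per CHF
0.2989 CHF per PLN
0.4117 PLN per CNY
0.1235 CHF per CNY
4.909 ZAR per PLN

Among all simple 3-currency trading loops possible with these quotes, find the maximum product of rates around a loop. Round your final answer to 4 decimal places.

PLN→CHF→CNY→PLN: 0.2989 × 7.612 × 0.4117 = 0.93671
PLN→ZAR→CNY→PLN: 4.909 × 0.4559 × 0.4117 = 0.92139
PLN→CNY→CHF→PLN: 2.306 × 0.1235 × 3.216 = 0.91589
PLN→CHF→ZAR→PLN: 0.2989 × 15.71 × 0.1912 = 0.89782
CNY→CHF→ZAR→CNY: 0.1235 × 15.71 × 0.4559 = 0.88453
Maximum is PLN→CHF→CNY→PLN at 0.9367; no arbitrage — every cycle loses value.

0.9367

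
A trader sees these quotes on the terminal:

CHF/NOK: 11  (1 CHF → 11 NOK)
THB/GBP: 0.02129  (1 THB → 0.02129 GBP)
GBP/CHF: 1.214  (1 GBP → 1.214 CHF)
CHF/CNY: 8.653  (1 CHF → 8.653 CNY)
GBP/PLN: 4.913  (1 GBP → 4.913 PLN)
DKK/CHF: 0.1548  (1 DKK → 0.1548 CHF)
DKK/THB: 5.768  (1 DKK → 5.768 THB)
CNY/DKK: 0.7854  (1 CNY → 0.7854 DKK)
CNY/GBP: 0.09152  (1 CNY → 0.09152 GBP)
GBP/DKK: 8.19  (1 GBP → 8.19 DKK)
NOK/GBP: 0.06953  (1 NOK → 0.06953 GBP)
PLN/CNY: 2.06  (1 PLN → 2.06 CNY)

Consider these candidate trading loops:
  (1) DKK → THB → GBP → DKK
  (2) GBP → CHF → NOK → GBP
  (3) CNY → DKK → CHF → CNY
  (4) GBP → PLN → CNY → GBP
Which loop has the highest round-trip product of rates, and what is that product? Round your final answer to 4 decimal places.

1.0520

(1) 5.768 × 0.02129 × 8.19 = 1.00574
(2) 1.214 × 11 × 0.06953 = 0.92850
(3) 0.7854 × 0.1548 × 8.653 = 1.05203
(4) 4.913 × 2.06 × 0.09152 = 0.92625
Highest is cycle (3) at 1.0520 (>1, arbitrage).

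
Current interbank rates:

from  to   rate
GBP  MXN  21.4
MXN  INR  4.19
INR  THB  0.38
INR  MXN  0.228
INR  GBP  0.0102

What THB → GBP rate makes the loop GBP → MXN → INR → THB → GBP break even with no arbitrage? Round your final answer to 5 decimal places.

Known legs of the cycle: 21.4 × 4.19 × 0.38 = 34.07308
For no arbitrage the full-cycle product must be 1, so the missing rate is 1 / 34.07308 ≈ 0.0293487.

0.02935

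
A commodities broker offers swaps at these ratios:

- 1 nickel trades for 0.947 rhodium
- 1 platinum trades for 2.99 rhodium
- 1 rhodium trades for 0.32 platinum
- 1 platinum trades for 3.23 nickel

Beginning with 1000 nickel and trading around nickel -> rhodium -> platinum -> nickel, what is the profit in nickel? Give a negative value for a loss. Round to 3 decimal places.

-21.181

1000 nickel × 0.947 = 947 rhodium
947 rhodium × 0.32 = 303.04 platinum
303.04 platinum × 3.23 = 978.8192 nickel
Net change: 978.8192 − 1000 = -21.1808 nickel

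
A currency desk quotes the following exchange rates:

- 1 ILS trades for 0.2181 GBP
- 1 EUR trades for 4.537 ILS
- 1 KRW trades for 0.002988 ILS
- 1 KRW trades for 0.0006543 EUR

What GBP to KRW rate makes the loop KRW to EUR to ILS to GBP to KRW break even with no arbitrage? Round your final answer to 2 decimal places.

1544.54

Known legs of the cycle: 0.0006543 × 4.537 × 0.2181 = 0.00064744273971
For no arbitrage the full-cycle product must be 1, so the missing rate is 1 / 0.00064744273971 ≈ 1544.5381.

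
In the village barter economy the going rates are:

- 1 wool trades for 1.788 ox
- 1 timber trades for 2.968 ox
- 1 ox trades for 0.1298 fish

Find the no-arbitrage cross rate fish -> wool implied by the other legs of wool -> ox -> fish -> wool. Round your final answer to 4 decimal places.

Known legs of the cycle: 1.788 × 0.1298 = 0.2320824
For no arbitrage the full-cycle product must be 1, so the missing rate is 1 / 0.2320824 ≈ 4.308814.

4.3088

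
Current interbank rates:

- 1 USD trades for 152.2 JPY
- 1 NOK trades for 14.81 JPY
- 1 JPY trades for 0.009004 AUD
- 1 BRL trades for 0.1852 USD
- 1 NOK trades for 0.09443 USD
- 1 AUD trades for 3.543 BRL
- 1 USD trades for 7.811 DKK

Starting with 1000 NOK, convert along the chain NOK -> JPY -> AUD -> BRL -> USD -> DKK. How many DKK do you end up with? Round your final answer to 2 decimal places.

1000 NOK × 14.81 = 14810 JPY
14810 JPY × 0.009004 = 133.34924 AUD
133.34924 AUD × 3.543 = 472.45635732 BRL
472.45635732 BRL × 0.1852 = 87.498917375664 USD
87.498917375664 USD × 7.811 = 683.454043621311504 DKK

683.45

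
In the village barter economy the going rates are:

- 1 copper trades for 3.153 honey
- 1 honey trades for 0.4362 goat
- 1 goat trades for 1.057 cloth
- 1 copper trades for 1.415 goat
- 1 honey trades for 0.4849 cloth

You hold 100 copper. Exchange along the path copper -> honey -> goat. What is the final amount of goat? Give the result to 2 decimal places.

137.53

100 copper × 3.153 = 315.3 honey
315.3 honey × 0.4362 = 137.53386 goat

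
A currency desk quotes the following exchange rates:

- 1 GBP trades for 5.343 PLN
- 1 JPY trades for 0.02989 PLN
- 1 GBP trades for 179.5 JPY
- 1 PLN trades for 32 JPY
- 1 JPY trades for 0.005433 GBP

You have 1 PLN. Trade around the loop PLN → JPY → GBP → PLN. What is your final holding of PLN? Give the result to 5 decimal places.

0.92891

1 PLN × 32 = 32 JPY
32 JPY × 0.005433 = 0.173856 GBP
0.173856 GBP × 5.343 = 0.928912608 PLN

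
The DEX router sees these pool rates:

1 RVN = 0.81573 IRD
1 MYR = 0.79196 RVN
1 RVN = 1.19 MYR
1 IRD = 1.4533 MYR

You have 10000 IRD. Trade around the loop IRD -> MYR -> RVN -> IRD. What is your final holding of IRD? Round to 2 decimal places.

9388.69

10000 IRD × 1.4533 = 14533 MYR
14533 MYR × 0.79196 = 11509.55468 RVN
11509.55468 RVN × 0.81573 = 9388.6890391164 IRD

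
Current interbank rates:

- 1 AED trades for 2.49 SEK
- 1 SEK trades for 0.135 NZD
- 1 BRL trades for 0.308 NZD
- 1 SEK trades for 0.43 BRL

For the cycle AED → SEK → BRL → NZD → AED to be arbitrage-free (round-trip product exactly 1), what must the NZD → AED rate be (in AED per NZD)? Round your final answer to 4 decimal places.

Known legs of the cycle: 2.49 × 0.43 × 0.308 = 0.3297756
For no arbitrage the full-cycle product must be 1, so the missing rate is 1 / 0.3297756 ≈ 3.032365.

3.0324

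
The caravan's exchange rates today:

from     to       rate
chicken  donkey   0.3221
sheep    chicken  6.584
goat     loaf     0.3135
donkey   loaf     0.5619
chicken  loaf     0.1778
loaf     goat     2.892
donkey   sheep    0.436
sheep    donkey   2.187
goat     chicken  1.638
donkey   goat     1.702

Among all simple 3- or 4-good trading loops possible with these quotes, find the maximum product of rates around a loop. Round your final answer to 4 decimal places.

chicken→donkey→sheep→chicken: 0.3221 × 0.436 × 6.584 = 0.92463
goat→chicken→donkey→goat: 1.638 × 0.3221 × 1.702 = 0.89797
goat→chicken→donkey→loaf→goat: 1.638 × 0.3221 × 0.5619 × 2.892 = 0.85736
goat→chicken→loaf→goat: 1.638 × 0.1778 × 2.892 = 0.84226
Maximum is chicken→donkey→sheep→chicken at 0.9246; no arbitrage — every cycle loses value.

0.9246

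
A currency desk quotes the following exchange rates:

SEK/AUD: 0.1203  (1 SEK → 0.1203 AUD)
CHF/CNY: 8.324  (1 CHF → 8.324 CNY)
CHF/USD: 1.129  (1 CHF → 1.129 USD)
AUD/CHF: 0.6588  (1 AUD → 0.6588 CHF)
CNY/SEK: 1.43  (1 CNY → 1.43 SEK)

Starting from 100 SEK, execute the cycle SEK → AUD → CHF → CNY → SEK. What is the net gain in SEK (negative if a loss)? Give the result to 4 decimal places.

-5.6619

100 SEK × 0.1203 = 12.03 AUD
12.03 AUD × 0.6588 = 7.925364 CHF
7.925364 CHF × 8.324 = 65.970729936 CNY
65.970729936 CNY × 1.43 = 94.33814380848 SEK
Net change: 94.33814380848 − 100 = -5.66185619152 SEK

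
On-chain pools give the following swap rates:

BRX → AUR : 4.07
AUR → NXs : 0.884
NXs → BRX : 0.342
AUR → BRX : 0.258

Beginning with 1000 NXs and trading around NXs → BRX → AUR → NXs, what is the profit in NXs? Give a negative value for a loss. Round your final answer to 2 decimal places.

1000 NXs × 0.342 = 342 BRX
342 BRX × 4.07 = 1391.94 AUR
1391.94 AUR × 0.884 = 1230.47496 NXs
Net change: 1230.47496 − 1000 = 230.47496 NXs

230.47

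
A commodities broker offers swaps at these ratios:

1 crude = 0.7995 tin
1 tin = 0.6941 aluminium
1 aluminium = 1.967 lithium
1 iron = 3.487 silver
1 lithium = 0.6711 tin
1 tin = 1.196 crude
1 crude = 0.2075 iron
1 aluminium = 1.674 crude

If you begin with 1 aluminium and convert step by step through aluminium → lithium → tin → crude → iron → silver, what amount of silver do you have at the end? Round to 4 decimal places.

1.1423

1 aluminium × 1.967 = 1.967 lithium
1.967 lithium × 0.6711 = 1.3200537 tin
1.3200537 tin × 1.196 = 1.5787842252 crude
1.5787842252 crude × 0.2075 = 0.327597726729 iron
0.327597726729 iron × 3.487 = 1.142333273104023 silver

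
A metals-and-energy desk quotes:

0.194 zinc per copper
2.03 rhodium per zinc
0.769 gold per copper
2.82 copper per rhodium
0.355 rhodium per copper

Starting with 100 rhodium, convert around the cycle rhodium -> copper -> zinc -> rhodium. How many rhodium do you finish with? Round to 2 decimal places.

111.06

100 rhodium × 2.82 = 282 copper
282 copper × 0.194 = 54.708 zinc
54.708 zinc × 2.03 = 111.05724 rhodium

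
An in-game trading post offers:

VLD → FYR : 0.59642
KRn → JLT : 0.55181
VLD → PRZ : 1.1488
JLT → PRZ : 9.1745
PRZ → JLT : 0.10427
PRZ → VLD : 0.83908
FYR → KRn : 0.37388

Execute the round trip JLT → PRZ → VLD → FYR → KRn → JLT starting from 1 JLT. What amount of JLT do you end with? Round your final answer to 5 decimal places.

1 JLT × 9.1745 = 9.1745 PRZ
9.1745 PRZ × 0.83908 = 7.69813946 VLD
7.69813946 VLD × 0.59642 = 4.5913243367332 FYR
4.5913243367332 FYR × 0.37388 = 1.716604343017808816 KRn
1.716604343017808816 KRn × 0.55181 = 0.94723944252065708275696 JLT

0.94724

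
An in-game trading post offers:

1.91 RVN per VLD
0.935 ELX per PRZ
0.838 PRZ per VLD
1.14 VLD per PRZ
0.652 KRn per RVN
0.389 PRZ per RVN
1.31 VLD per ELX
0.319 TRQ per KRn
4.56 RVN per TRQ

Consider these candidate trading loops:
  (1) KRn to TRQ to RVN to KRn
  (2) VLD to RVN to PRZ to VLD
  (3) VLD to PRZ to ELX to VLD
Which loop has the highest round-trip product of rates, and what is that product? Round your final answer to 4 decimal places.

1.0264

(1) 0.319 × 4.56 × 0.652 = 0.94843
(2) 1.91 × 0.389 × 1.14 = 0.84701
(3) 0.838 × 0.935 × 1.31 = 1.02642
Highest is cycle (3) at 1.0264 (>1, arbitrage).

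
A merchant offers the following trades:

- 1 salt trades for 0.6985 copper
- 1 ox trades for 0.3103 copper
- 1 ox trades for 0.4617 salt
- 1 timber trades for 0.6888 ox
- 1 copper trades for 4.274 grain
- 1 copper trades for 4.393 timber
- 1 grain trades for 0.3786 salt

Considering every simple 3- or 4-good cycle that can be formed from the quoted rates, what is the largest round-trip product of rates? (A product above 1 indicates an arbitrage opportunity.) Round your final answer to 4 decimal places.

1.1303

copper→grain→salt→copper: 4.274 × 0.3786 × 0.6985 = 1.13027
copper→timber→ox→salt→copper: 4.393 × 0.6888 × 0.4617 × 0.6985 = 0.97584
copper→timber→ox→copper: 4.393 × 0.6888 × 0.3103 = 0.93894
Maximum is copper→grain→salt→copper at 1.1303; arbitrage exists.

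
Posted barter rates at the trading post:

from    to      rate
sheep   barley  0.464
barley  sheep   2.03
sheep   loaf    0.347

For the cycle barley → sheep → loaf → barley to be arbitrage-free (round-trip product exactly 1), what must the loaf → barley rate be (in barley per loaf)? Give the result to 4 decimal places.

1.4196

Known legs of the cycle: 2.03 × 0.347 = 0.70441
For no arbitrage the full-cycle product must be 1, so the missing rate is 1 / 0.70441 ≈ 1.419628.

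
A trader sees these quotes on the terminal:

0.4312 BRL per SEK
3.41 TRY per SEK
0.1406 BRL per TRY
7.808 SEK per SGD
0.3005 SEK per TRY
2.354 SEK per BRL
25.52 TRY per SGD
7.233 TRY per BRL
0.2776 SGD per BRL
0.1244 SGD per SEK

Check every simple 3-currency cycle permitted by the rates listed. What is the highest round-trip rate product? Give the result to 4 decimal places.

1.1286

BRL→SEK→TRY→BRL: 2.354 × 3.41 × 0.1406 = 1.12862
SGD→TRY→BRL→SGD: 25.52 × 0.1406 × 0.2776 = 0.99606
SGD→TRY→SEK→SGD: 25.52 × 0.3005 × 0.1244 = 0.95399
BRL→TRY→SEK→BRL: 7.233 × 0.3005 × 0.4312 = 0.93722
SGD→SEK→BRL→SGD: 7.808 × 0.4312 × 0.2776 = 0.93463
Maximum is BRL→SEK→TRY→BRL at 1.1286; arbitrage exists.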